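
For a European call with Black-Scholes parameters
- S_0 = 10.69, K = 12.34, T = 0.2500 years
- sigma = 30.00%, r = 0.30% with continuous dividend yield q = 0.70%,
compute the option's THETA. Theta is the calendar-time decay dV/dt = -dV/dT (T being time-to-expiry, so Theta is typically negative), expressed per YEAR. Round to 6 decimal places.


Answer: Theta = -0.852139

Derivation:
d1 = -0.8885819563; d2 = -1.0385819563
phi(d1) = 0.2688161797; exp(-qT) = 0.9982515304; exp(-rT) = 0.9992502812
Theta = -S*exp(-qT)*phi(d1)*sigma/(2*sqrt(T)) - r*K*exp(-rT)*N(d2) + q*S*exp(-qT)*N(d1)
N(d1) = 0.1871138959; N(d2) = 0.1494996006; sqrt(T) = 0.5000000000
Term 1 = -10.6900 * 0.9982515304 * 0.2688161797 * 0.3000 / (2 * 0.5000000000) = -0.8605861440
Term 2 = -0.0030 * 12.3400 * 0.9992502812 * 0.1494996006 = -0.0055303259
Term 3 = 0.0070 * 10.6900 * 0.9982515304 * 0.1871138959 = 0.0139772512
Theta = -0.8605861440 + (-0.0055303259) + (0.0139772512) = -0.852139


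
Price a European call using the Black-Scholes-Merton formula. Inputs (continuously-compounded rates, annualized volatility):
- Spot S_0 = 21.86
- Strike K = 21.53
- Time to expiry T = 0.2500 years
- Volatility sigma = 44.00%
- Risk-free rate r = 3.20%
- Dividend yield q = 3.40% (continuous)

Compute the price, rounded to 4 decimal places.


Answer: Price = 2.0471

Derivation:
d1 = (ln(S/K) + (r - q + 0.5*sigma^2) * T) / (sigma * sqrt(T)) = 0.17686896
d2 = d1 - sigma * sqrt(T) = -0.04313104
exp(-rT) = 0.99203191; exp(-qT) = 0.99153602
C = S_0 * exp(-qT) * N(d1) - K * exp(-rT) * N(d2)
N(d1) = 0.57019434; N(d2) = 0.48279854
C = 21.8600 * 0.99153602 * 0.57019434 - 21.5300 * 0.99203191 * 0.48279854 = 2.0471


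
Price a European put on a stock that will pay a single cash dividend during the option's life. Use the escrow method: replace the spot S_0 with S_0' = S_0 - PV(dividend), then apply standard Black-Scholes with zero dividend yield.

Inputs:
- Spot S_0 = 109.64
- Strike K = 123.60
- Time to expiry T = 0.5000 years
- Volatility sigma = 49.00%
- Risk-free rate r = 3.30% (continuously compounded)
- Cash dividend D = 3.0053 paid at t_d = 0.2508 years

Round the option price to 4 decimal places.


Answer: Price = 24.2487

Derivation:
PV(D) = D * exp(-r * t_d) = 3.0053 * 0.99175776 = 2.98052958
S_0' = S_0 - PV(D) = 109.6400 - 2.98052958 = 106.65947042
d1 = (ln(S_0'/K) + (r + sigma^2/2)*T) / (sigma*sqrt(T)) = -0.20458275
d2 = d1 - sigma*sqrt(T) = -0.55106507
exp(-rT) = 0.98363538
N(-d1) = 0.58105093; N(-d2) = 0.70920546
P = K * exp(-rT) * N(-d2) - S_0' * N(-d1) = 123.6000 * 0.98363538 * 0.70920546 - 106.65947042 * 0.58105093 = 24.2487


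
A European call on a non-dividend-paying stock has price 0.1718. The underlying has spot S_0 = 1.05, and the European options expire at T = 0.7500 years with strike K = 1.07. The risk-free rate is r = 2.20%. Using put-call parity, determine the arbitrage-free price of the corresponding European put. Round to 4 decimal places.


Answer: Put price = 0.1743

Derivation:
Put-call parity: C - P = S_0 * exp(-qT) - K * exp(-rT).
S_0 * exp(-qT) = 1.0500 * 1.00000000 = 1.05000000
K * exp(-rT) = 1.0700 * 0.98363538 = 1.05248986
P = C - S*exp(-qT) + K*exp(-rT)
P = 0.1718 - 1.05000000 + 1.05248986 = 0.1743


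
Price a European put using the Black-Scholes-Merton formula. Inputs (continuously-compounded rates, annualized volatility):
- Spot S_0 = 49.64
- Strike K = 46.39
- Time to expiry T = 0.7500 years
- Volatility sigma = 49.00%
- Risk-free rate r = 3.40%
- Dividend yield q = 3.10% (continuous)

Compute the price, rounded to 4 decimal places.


Answer: Price = 6.3405

Derivation:
d1 = (ln(S/K) + (r - q + 0.5*sigma^2) * T) / (sigma * sqrt(T)) = 0.37704635
d2 = d1 - sigma * sqrt(T) = -0.04730610
exp(-rT) = 0.97482238; exp(-qT) = 0.97701820
P = K * exp(-rT) * N(-d2) - S_0 * exp(-qT) * N(-d1)
N(-d1) = 0.35306958; N(-d2) = 0.51886537
P = 46.3900 * 0.97482238 * 0.51886537 - 49.6400 * 0.97701820 * 0.35306958 = 6.3405


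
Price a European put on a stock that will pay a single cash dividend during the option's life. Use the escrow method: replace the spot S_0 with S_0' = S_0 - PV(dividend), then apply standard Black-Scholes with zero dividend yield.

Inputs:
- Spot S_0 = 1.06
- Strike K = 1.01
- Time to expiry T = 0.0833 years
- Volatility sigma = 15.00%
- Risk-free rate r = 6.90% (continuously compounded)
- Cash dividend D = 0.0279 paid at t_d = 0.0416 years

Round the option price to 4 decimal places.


Answer: Price = 0.0070

Derivation:
PV(D) = D * exp(-r * t_d) = 0.0279 * 0.99713372 = 0.02782003
S_0' = S_0 - PV(D) = 1.0600 - 0.02782003 = 1.03217997
d1 = (ln(S_0'/K) + (r + sigma^2/2)*T) / (sigma*sqrt(T)) = 0.65617516
d2 = d1 - sigma*sqrt(T) = 0.61288256
exp(-rT) = 0.99426879
N(-d1) = 0.25585571; N(-d2) = 0.26997700
P = K * exp(-rT) * N(-d2) - S_0' * N(-d1) = 1.0100 * 0.99426879 * 0.26997700 - 1.03217997 * 0.25585571 = 0.0070


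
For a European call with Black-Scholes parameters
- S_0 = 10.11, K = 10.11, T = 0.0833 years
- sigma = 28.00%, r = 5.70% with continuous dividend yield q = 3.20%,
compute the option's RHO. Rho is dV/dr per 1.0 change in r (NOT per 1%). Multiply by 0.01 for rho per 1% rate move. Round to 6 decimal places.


d1 = 0.0661758453; d2 = -0.0146370250
phi(d1) = 0.3980697036; exp(-qT) = 0.9973379496; exp(-rT) = 0.9952631544
N(d2) = 0.4941608804
Rho = K*T*exp(-rT)*N(d2) = 10.1100 * 0.0833 * 0.9952631544 * 0.4941608804 = 0.414193

Answer: Rho = 0.414193


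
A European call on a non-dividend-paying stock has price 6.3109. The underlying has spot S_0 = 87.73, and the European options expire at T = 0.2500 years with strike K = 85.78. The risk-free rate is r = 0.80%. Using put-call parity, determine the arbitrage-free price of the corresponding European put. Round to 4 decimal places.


Put-call parity: C - P = S_0 * exp(-qT) - K * exp(-rT).
S_0 * exp(-qT) = 87.7300 * 1.00000000 = 87.73000000
K * exp(-rT) = 85.7800 * 0.99800200 = 85.60861145
P = C - S*exp(-qT) + K*exp(-rT)
P = 6.3109 - 87.73000000 + 85.60861145 = 4.1895

Answer: Put price = 4.1895


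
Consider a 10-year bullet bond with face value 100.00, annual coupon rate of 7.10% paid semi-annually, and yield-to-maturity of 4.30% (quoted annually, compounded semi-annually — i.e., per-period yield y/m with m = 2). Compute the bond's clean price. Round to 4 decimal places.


Answer: Price = 122.5641

Derivation:
Coupon per period c = face * coupon_rate / m = 3.550000
Periods per year m = 2; per-period yield y/m = 0.021500
Number of cashflows N = 20
Cashflows (t years, CF_t, discount factor 1/(1+y/m)^(m*t), PV):
  t = 0.5000: CF_t = 3.550000, DF = 0.978953, PV = 3.475281
  t = 1.0000: CF_t = 3.550000, DF = 0.958348, PV = 3.402136
  t = 1.5000: CF_t = 3.550000, DF = 0.938177, PV = 3.330529
  t = 2.0000: CF_t = 3.550000, DF = 0.918431, PV = 3.260430
  t = 2.5000: CF_t = 3.550000, DF = 0.899100, PV = 3.191806
  t = 3.0000: CF_t = 3.550000, DF = 0.880177, PV = 3.124627
  t = 3.5000: CF_t = 3.550000, DF = 0.861651, PV = 3.058861
  t = 4.0000: CF_t = 3.550000, DF = 0.843515, PV = 2.994480
  t = 4.5000: CF_t = 3.550000, DF = 0.825762, PV = 2.931454
  t = 5.0000: CF_t = 3.550000, DF = 0.808381, PV = 2.869754
  t = 5.5000: CF_t = 3.550000, DF = 0.791367, PV = 2.809353
  t = 6.0000: CF_t = 3.550000, DF = 0.774711, PV = 2.750223
  t = 6.5000: CF_t = 3.550000, DF = 0.758405, PV = 2.692338
  t = 7.0000: CF_t = 3.550000, DF = 0.742442, PV = 2.635671
  t = 7.5000: CF_t = 3.550000, DF = 0.726816, PV = 2.580197
  t = 8.0000: CF_t = 3.550000, DF = 0.711518, PV = 2.525890
  t = 8.5000: CF_t = 3.550000, DF = 0.696543, PV = 2.472726
  t = 9.0000: CF_t = 3.550000, DF = 0.681882, PV = 2.420682
  t = 9.5000: CF_t = 3.550000, DF = 0.667530, PV = 2.369732
  t = 10.0000: CF_t = 103.550000, DF = 0.653480, PV = 67.667898
Price P = sum_t PV_t = 122.564066


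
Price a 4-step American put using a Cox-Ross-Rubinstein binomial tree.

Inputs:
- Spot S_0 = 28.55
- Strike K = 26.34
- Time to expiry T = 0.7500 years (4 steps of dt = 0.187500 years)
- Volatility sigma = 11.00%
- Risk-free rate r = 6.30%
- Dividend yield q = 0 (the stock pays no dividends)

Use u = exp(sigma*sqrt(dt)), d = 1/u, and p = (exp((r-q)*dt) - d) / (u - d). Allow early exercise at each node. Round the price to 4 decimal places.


Answer: Price = V(0,0) = 0.1283

Derivation:
dt = T/N = 0.187500
u = exp(sigma*sqrt(dt)) = 1.048784; d = 1/u = 0.953485
p = (exp((r-q)*dt) - d) / (u - d) = 0.612782
Discount per step: exp(-r*dt) = 0.988257
Stock lattice S(k, i) with i counting down-moves:
  k=0: S(0,0) = 28.5500
  k=1: S(1,0) = 29.9428; S(1,1) = 27.2220
  k=2: S(2,0) = 31.4035; S(2,1) = 28.5500; S(2,2) = 25.9558
  k=3: S(3,0) = 32.9355; S(3,1) = 29.9428; S(3,2) = 27.2220; S(3,3) = 24.7484
  k=4: S(4,0) = 34.5422; S(4,1) = 31.4035; S(4,2) = 28.5500; S(4,3) = 25.9558; S(4,4) = 23.5973
Terminal payoffs V(N, i) = max(K - S_T, 0):
  V(4,0) = 0.000000; V(4,1) = 0.000000; V(4,2) = 0.000000; V(4,3) = 0.384225; V(4,4) = 2.742722
Backward induction: V(k, i) = exp(-r*dt) * [p * V(k+1, i) + (1-p) * V(k+1, i+1)]; then take max(V_cont, immediate exercise) for American.
  V(3,0) = exp(-r*dt) * [p*0.000000 + (1-p)*0.000000] = 0.000000; exercise = 0.000000; V(3,0) = max -> 0.000000
  V(3,1) = exp(-r*dt) * [p*0.000000 + (1-p)*0.000000] = 0.000000; exercise = 0.000000; V(3,1) = max -> 0.000000
  V(3,2) = exp(-r*dt) * [p*0.000000 + (1-p)*0.384225] = 0.147032; exercise = 0.000000; V(3,2) = max -> 0.147032
  V(3,3) = exp(-r*dt) * [p*0.384225 + (1-p)*2.742722] = 1.282242; exercise = 1.591553; V(3,3) = max -> 1.591553
  V(2,0) = exp(-r*dt) * [p*0.000000 + (1-p)*0.000000] = 0.000000; exercise = 0.000000; V(2,0) = max -> 0.000000
  V(2,1) = exp(-r*dt) * [p*0.000000 + (1-p)*0.147032] = 0.056265; exercise = 0.000000; V(2,1) = max -> 0.056265
  V(2,2) = exp(-r*dt) * [p*0.147032 + (1-p)*1.591553] = 0.698082; exercise = 0.384225; V(2,2) = max -> 0.698082
  V(1,0) = exp(-r*dt) * [p*0.000000 + (1-p)*0.056265] = 0.021531; exercise = 0.000000; V(1,0) = max -> 0.021531
  V(1,1) = exp(-r*dt) * [p*0.056265 + (1-p)*0.698082] = 0.301209; exercise = 0.000000; V(1,1) = max -> 0.301209
  V(0,0) = exp(-r*dt) * [p*0.021531 + (1-p)*0.301209] = 0.128303; exercise = 0.000000; V(0,0) = max -> 0.128303


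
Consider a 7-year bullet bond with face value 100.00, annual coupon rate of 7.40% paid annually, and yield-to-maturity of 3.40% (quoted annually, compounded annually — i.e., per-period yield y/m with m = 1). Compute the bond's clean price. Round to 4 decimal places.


Answer: Price = 124.5497

Derivation:
Coupon per period c = face * coupon_rate / m = 7.400000
Periods per year m = 1; per-period yield y/m = 0.034000
Number of cashflows N = 7
Cashflows (t years, CF_t, discount factor 1/(1+y/m)^(m*t), PV):
  t = 1.0000: CF_t = 7.400000, DF = 0.967118, PV = 7.156673
  t = 2.0000: CF_t = 7.400000, DF = 0.935317, PV = 6.921347
  t = 3.0000: CF_t = 7.400000, DF = 0.904562, PV = 6.693759
  t = 4.0000: CF_t = 7.400000, DF = 0.874818, PV = 6.473655
  t = 5.0000: CF_t = 7.400000, DF = 0.846052, PV = 6.260788
  t = 6.0000: CF_t = 7.400000, DF = 0.818233, PV = 6.054921
  t = 7.0000: CF_t = 107.400000, DF = 0.791327, PV = 84.988568
Price P = sum_t PV_t = 124.549712


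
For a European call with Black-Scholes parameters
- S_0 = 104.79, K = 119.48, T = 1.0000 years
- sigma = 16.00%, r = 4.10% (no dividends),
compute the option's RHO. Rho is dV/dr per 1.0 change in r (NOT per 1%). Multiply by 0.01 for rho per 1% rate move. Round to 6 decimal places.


d1 = -0.4836915366; d2 = -0.6436915366
phi(d1) = 0.3549006867; exp(-qT) = 1.0000000000; exp(-rT) = 0.9598291299
N(d2) = 0.2598877396
Rho = K*T*exp(-rT)*N(d2) = 119.4800 * 1.0000 * 0.9598291299 * 0.2598877396 = 29.804026

Answer: Rho = 29.804026


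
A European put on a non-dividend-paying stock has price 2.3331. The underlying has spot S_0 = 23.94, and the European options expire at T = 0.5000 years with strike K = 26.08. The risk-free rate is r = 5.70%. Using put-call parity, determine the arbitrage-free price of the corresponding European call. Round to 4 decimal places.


Answer: Call price = 0.9259

Derivation:
Put-call parity: C - P = S_0 * exp(-qT) - K * exp(-rT).
S_0 * exp(-qT) = 23.9400 * 1.00000000 = 23.94000000
K * exp(-rT) = 26.0800 * 0.97190229 = 25.34721183
C = P + S*exp(-qT) - K*exp(-rT)
C = 2.3331 + 23.94000000 - 25.34721183 = 0.9259


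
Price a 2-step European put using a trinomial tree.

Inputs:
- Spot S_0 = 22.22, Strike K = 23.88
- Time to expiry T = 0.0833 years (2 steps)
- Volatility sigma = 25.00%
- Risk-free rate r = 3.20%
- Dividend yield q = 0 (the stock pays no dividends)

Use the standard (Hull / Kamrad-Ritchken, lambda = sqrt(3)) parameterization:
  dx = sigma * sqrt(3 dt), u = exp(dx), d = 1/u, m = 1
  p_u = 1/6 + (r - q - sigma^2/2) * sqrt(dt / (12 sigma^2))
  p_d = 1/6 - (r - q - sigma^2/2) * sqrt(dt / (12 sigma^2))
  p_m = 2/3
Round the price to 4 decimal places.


Answer: Price = V(0,0) = 1.7568

Derivation:
dt = T/N = 0.041650; dx = sigma*sqrt(3*dt) = 0.088371
u = exp(dx) = 1.092393; d = 1/u = 0.915421
p_u = 0.166843, p_m = 0.666667, p_d = 0.166490
Discount per step: exp(-r*dt) = 0.998668
Stock lattice S(k, j) with j the centered position index:
  k=0: S(0,+0) = 22.2200
  k=1: S(1,-1) = 20.3407; S(1,+0) = 22.2200; S(1,+1) = 24.2730
  k=2: S(2,-2) = 18.6203; S(2,-1) = 20.3407; S(2,+0) = 22.2200; S(2,+1) = 24.2730; S(2,+2) = 26.5156
Terminal payoffs V(N, j) = max(K - S_T, 0):
  V(2,-2) = 5.259717; V(2,-1) = 3.539334; V(2,+0) = 1.660000; V(2,+1) = 0.000000; V(2,+2) = 0.000000
Backward induction: V(k, j) = exp(-r*dt) * [p_u * V(k+1, j+1) + p_m * V(k+1, j) + p_d * V(k+1, j-1)]
  V(1,-1) = exp(-r*dt) * [p_u*1.660000 + p_m*3.539334 + p_d*5.259717] = 3.507528
  V(1,+0) = exp(-r*dt) * [p_u*0.000000 + p_m*1.660000 + p_d*3.539334] = 1.693671
  V(1,+1) = exp(-r*dt) * [p_u*0.000000 + p_m*0.000000 + p_d*1.660000] = 0.276005
  V(0,+0) = exp(-r*dt) * [p_u*0.276005 + p_m*1.693671 + p_d*3.507528] = 1.756789


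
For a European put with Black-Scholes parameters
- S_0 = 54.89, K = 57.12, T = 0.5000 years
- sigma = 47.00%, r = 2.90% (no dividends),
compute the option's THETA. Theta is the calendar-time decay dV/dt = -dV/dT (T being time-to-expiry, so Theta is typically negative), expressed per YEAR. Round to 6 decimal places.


d1 = 0.0899736646; d2 = -0.2423665226
phi(d1) = 0.3973307732; exp(-qT) = 1.0000000000; exp(-rT) = 0.9856046187
Theta = -S*exp(-qT)*phi(d1)*sigma/(2*sqrt(T)) + r*K*exp(-rT)*N(-d2) - q*S*exp(-qT)*N(-d1)
N(-d1) = 0.4641540713; N(-d2) = 0.5957519139; sqrt(T) = 0.7071067812
Term 1 = -54.8900 * 1.0000000000 * 0.3973307732 * 0.4700 / (2 * 0.7071067812) = -7.2481687058
Term 2 = 0.0290 * 57.1200 * 0.9856046187 * 0.5957519139 = 0.9726450320
Term 3 = 0 (no dividend yield, q = 0)
Theta = -7.2481687058 + (0.9726450320) + (0.0000000000) = -6.275524

Answer: Theta = -6.275524


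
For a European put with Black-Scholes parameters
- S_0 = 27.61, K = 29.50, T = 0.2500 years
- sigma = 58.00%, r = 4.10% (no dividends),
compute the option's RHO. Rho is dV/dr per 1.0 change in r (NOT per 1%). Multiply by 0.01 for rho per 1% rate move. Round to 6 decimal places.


d1 = -0.0479732324; d2 = -0.3379732324
phi(d1) = 0.3984834754; exp(-qT) = 1.0000000000; exp(-rT) = 0.9898023522
N(-d2) = 0.6323083202
Rho = -K*T*exp(-rT)*N(-d2) = -29.5000 * 0.2500 * 0.9898023522 * 0.6323083202 = -4.615719

Answer: Rho = -4.615719


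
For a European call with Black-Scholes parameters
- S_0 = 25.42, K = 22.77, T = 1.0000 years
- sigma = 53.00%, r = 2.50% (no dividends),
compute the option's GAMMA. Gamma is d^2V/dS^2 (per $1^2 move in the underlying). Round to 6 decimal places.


d1 = 0.5198912937; d2 = -0.0101087063
phi(d1) = 0.3485122106; exp(-qT) = 1.0000000000; exp(-rT) = 0.9753099120
Gamma = exp(-qT) * phi(d1) / (S * sigma * sqrt(T)) = 1.0000000000 * 0.3485122106 / (25.4200 * 0.5300 * 1.0000000000) = 0.025868

Answer: Gamma = 0.025868


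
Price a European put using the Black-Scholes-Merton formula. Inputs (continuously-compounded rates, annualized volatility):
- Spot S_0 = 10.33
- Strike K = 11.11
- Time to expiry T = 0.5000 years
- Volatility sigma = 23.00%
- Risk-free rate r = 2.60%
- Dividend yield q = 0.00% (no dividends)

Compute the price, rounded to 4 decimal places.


Answer: Price = 1.0544

Derivation:
d1 = (ln(S/K) + (r - q + 0.5*sigma^2) * T) / (sigma * sqrt(T)) = -0.28633718
d2 = d1 - sigma * sqrt(T) = -0.44897174
exp(-rT) = 0.98708414; exp(-qT) = 1.00000000
P = K * exp(-rT) * N(-d2) - S_0 * exp(-qT) * N(-d1)
N(-d1) = 0.61269006; N(-d2) = 0.67327398
P = 11.1100 * 0.98708414 * 0.67327398 - 10.3300 * 1.00000000 * 0.61269006 = 1.0544


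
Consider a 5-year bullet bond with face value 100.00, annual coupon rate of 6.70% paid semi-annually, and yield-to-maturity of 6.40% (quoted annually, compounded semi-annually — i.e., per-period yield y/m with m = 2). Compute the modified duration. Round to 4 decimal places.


Answer: Modified duration = 4.2008

Derivation:
Coupon per period c = face * coupon_rate / m = 3.350000
Periods per year m = 2; per-period yield y/m = 0.032000
Number of cashflows N = 10
Cashflows (t years, CF_t, discount factor 1/(1+y/m)^(m*t), PV):
  t = 0.5000: CF_t = 3.350000, DF = 0.968992, PV = 3.246124
  t = 1.0000: CF_t = 3.350000, DF = 0.938946, PV = 3.145469
  t = 1.5000: CF_t = 3.350000, DF = 0.909831, PV = 3.047935
  t = 2.0000: CF_t = 3.350000, DF = 0.881620, PV = 2.953425
  t = 2.5000: CF_t = 3.350000, DF = 0.854283, PV = 2.861846
  t = 3.0000: CF_t = 3.350000, DF = 0.827793, PV = 2.773107
  t = 3.5000: CF_t = 3.350000, DF = 0.802125, PV = 2.687119
  t = 4.0000: CF_t = 3.350000, DF = 0.777253, PV = 2.603798
  t = 4.5000: CF_t = 3.350000, DF = 0.753152, PV = 2.523060
  t = 5.0000: CF_t = 103.350000, DF = 0.729799, PV = 75.424686
Price P = sum_t PV_t = 101.266569
First compute Macaulay numerator sum_t t * PV_t:
  t * PV_t at t = 0.5000: 1.623062
  t * PV_t at t = 1.0000: 3.145469
  t * PV_t at t = 1.5000: 4.571903
  t * PV_t at t = 2.0000: 5.906851
  t * PV_t at t = 2.5000: 7.154616
  t * PV_t at t = 3.0000: 8.319321
  t * PV_t at t = 3.5000: 9.404917
  t * PV_t at t = 4.0000: 10.415191
  t * PV_t at t = 4.5000: 11.353769
  t * PV_t at t = 5.0000: 377.123428
Macaulay duration D = 439.018526 / 101.266569 = 4.335276
Modified duration = D / (1 + y/m) = 4.335276 / (1 + 0.032000) = 4.200849


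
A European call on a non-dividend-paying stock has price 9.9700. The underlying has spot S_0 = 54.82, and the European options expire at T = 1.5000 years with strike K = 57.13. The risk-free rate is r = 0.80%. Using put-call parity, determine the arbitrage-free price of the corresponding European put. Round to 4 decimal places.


Put-call parity: C - P = S_0 * exp(-qT) - K * exp(-rT).
S_0 * exp(-qT) = 54.8200 * 1.00000000 = 54.82000000
K * exp(-rT) = 57.1300 * 0.98807171 = 56.44853696
P = C - S*exp(-qT) + K*exp(-rT)
P = 9.9700 - 54.82000000 + 56.44853696 = 11.5985

Answer: Put price = 11.5985


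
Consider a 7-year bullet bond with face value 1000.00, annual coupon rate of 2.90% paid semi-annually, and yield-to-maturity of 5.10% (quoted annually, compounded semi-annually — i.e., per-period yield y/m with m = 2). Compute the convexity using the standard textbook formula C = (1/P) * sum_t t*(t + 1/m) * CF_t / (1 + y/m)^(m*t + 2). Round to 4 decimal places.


Coupon per period c = face * coupon_rate / m = 14.500000
Periods per year m = 2; per-period yield y/m = 0.025500
Number of cashflows N = 14
Cashflows (t years, CF_t, discount factor 1/(1+y/m)^(m*t), PV):
  t = 0.5000: CF_t = 14.500000, DF = 0.975134, PV = 14.139444
  t = 1.0000: CF_t = 14.500000, DF = 0.950886, PV = 13.787854
  t = 1.5000: CF_t = 14.500000, DF = 0.927242, PV = 13.445006
  t = 2.0000: CF_t = 14.500000, DF = 0.904185, PV = 13.110684
  t = 2.5000: CF_t = 14.500000, DF = 0.881702, PV = 12.784675
  t = 3.0000: CF_t = 14.500000, DF = 0.859777, PV = 12.466772
  t = 3.5000: CF_t = 14.500000, DF = 0.838398, PV = 12.156774
  t = 4.0000: CF_t = 14.500000, DF = 0.817551, PV = 11.854485
  t = 4.5000: CF_t = 14.500000, DF = 0.797222, PV = 11.559712
  t = 5.0000: CF_t = 14.500000, DF = 0.777398, PV = 11.272269
  t = 5.5000: CF_t = 14.500000, DF = 0.758067, PV = 10.991974
  t = 6.0000: CF_t = 14.500000, DF = 0.739217, PV = 10.718648
  t = 6.5000: CF_t = 14.500000, DF = 0.720836, PV = 10.452119
  t = 7.0000: CF_t = 1014.500000, DF = 0.702912, PV = 713.103791
Price P = sum_t PV_t = 871.844208
Convexity numerator sum_t t*(t + 1/m) * CF_t / (1+y/m)^(m*t + 2):
  t = 0.5000: term = 6.722503
  t = 1.0000: term = 19.666026
  t = 1.5000: term = 38.354024
  t = 2.0000: term = 62.333860
  t = 2.5000: term = 91.175806
  t = 3.0000: term = 124.472091
  t = 3.5000: term = 161.835970
  t = 4.0000: term = 202.900847
  t = 4.5000: term = 247.319414
  t = 5.0000: term = 294.762831
  t = 5.5000: term = 344.919939
  t = 6.0000: term = 397.496495
  t = 6.5000: term = 452.214442
  t = 7.0000: term = 35599.239433
Convexity = (1/P) * sum = 38043.413681 / 871.844208 = 43.635564

Answer: Convexity = 43.6356


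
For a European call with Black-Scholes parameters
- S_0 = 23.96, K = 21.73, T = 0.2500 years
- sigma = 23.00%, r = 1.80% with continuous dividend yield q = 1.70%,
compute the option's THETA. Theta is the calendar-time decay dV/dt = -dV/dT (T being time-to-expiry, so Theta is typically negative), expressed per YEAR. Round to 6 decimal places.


d1 = 0.9091693824; d2 = 0.7941693824
phi(d1) = 0.2638873382; exp(-qT) = 0.9957590185; exp(-rT) = 0.9955101098
Theta = -S*exp(-qT)*phi(d1)*sigma/(2*sqrt(T)) - r*K*exp(-rT)*N(d2) + q*S*exp(-qT)*N(d1)
N(d1) = 0.8183696384; N(d2) = 0.7864515849; sqrt(T) = 0.5000000000
Term 1 = -23.9600 * 0.9957590185 * 0.2638873382 * 0.2300 / (2 * 0.5000000000) = -1.4480629794
Term 2 = -0.0180 * 21.7300 * 0.9955101098 * 0.7864515849 = -0.3062315258
Term 3 = 0.0170 * 23.9600 * 0.9957590185 * 0.8183696384 = 0.3319246395
Theta = -1.4480629794 + (-0.3062315258) + (0.3319246395) = -1.422370

Answer: Theta = -1.422370


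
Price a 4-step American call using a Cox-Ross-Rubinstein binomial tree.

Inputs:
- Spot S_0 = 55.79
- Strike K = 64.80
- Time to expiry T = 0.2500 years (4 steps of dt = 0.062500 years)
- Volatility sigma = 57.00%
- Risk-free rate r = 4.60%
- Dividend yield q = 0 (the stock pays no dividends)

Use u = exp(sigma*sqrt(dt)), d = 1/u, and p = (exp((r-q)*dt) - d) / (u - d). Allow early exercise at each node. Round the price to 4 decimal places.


Answer: Price = V(0,0) = 3.7805

Derivation:
dt = T/N = 0.062500
u = exp(sigma*sqrt(dt)) = 1.153153; d = 1/u = 0.867188
p = (exp((r-q)*dt) - d) / (u - d) = 0.474503
Discount per step: exp(-r*dt) = 0.997129
Stock lattice S(k, i) with i counting down-moves:
  k=0: S(0,0) = 55.7900
  k=1: S(1,0) = 64.3344; S(1,1) = 48.3804
  k=2: S(2,0) = 74.1874; S(2,1) = 55.7900; S(2,2) = 41.9549
  k=3: S(3,0) = 85.5495; S(3,1) = 64.3344; S(3,2) = 48.3804; S(3,3) = 36.3827
  k=4: S(4,0) = 98.6516; S(4,1) = 74.1874; S(4,2) = 55.7900; S(4,3) = 41.9549; S(4,4) = 31.5507
Terminal payoffs V(N, i) = max(S_T - K, 0):
  V(4,0) = 33.851619; V(4,1) = 9.387424; V(4,2) = 0.000000; V(4,3) = 0.000000; V(4,4) = 0.000000
Backward induction: V(k, i) = exp(-r*dt) * [p * V(k+1, i) + (1-p) * V(k+1, i+1)]; then take max(V_cont, immediate exercise) for American.
  V(3,0) = exp(-r*dt) * [p*33.851619 + (1-p)*9.387424] = 20.935488; exercise = 20.749456; V(3,0) = max -> 20.935488
  V(3,1) = exp(-r*dt) * [p*9.387424 + (1-p)*0.000000] = 4.441575; exercise = 0.000000; V(3,1) = max -> 4.441575
  V(3,2) = exp(-r*dt) * [p*0.000000 + (1-p)*0.000000] = 0.000000; exercise = 0.000000; V(3,2) = max -> 0.000000
  V(3,3) = exp(-r*dt) * [p*0.000000 + (1-p)*0.000000] = 0.000000; exercise = 0.000000; V(3,3) = max -> 0.000000
  V(2,0) = exp(-r*dt) * [p*20.935488 + (1-p)*4.441575] = 12.232772; exercise = 9.387424; V(2,0) = max -> 12.232772
  V(2,1) = exp(-r*dt) * [p*4.441575 + (1-p)*0.000000] = 2.101492; exercise = 0.000000; V(2,1) = max -> 2.101492
  V(2,2) = exp(-r*dt) * [p*0.000000 + (1-p)*0.000000] = 0.000000; exercise = 0.000000; V(2,2) = max -> 0.000000
  V(1,0) = exp(-r*dt) * [p*12.232772 + (1-p)*2.101492] = 6.888983; exercise = 0.000000; V(1,0) = max -> 6.888983
  V(1,1) = exp(-r*dt) * [p*2.101492 + (1-p)*0.000000] = 0.994302; exercise = 0.000000; V(1,1) = max -> 0.994302
  V(0,0) = exp(-r*dt) * [p*6.888983 + (1-p)*0.994302] = 3.780463; exercise = 0.000000; V(0,0) = max -> 3.780463


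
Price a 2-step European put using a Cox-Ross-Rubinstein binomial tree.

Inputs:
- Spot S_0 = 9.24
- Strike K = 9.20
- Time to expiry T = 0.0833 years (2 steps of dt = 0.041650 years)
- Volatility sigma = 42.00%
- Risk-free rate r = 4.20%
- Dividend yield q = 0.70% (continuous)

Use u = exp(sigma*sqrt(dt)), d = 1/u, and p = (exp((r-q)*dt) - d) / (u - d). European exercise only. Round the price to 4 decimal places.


Answer: Price = V(0,0) = 0.3711

Derivation:
dt = T/N = 0.041650
u = exp(sigma*sqrt(dt)) = 1.089496; d = 1/u = 0.917856
p = (exp((r-q)*dt) - d) / (u - d) = 0.487084
Discount per step: exp(-r*dt) = 0.998252
Stock lattice S(k, i) with i counting down-moves:
  k=0: S(0,0) = 9.2400
  k=1: S(1,0) = 10.0669; S(1,1) = 8.4810
  k=2: S(2,0) = 10.9679; S(2,1) = 9.2400; S(2,2) = 7.7843
Terminal payoffs V(N, i) = max(K - S_T, 0):
  V(2,0) = 0.000000; V(2,1) = 0.000000; V(2,2) = 1.415677
Backward induction: V(k, i) = exp(-r*dt) * [p * V(k+1, i) + (1-p) * V(k+1, i+1)].
  V(1,0) = exp(-r*dt) * [p*0.000000 + (1-p)*0.000000] = 0.000000
  V(1,1) = exp(-r*dt) * [p*0.000000 + (1-p)*1.415677] = 0.724855
  V(0,0) = exp(-r*dt) * [p*0.000000 + (1-p)*0.724855] = 0.371140


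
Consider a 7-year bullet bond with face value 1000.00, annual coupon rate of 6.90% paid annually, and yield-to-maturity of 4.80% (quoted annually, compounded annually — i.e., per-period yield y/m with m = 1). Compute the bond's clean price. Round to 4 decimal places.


Answer: Price = 1122.3995

Derivation:
Coupon per period c = face * coupon_rate / m = 69.000000
Periods per year m = 1; per-period yield y/m = 0.048000
Number of cashflows N = 7
Cashflows (t years, CF_t, discount factor 1/(1+y/m)^(m*t), PV):
  t = 1.0000: CF_t = 69.000000, DF = 0.954198, PV = 65.839695
  t = 2.0000: CF_t = 69.000000, DF = 0.910495, PV = 62.824136
  t = 3.0000: CF_t = 69.000000, DF = 0.868793, PV = 59.946695
  t = 4.0000: CF_t = 69.000000, DF = 0.829001, PV = 57.201045
  t = 5.0000: CF_t = 69.000000, DF = 0.791031, PV = 54.581149
  t = 6.0000: CF_t = 69.000000, DF = 0.754801, PV = 52.081249
  t = 7.0000: CF_t = 1069.000000, DF = 0.720230, PV = 769.925541
Price P = sum_t PV_t = 1122.399510


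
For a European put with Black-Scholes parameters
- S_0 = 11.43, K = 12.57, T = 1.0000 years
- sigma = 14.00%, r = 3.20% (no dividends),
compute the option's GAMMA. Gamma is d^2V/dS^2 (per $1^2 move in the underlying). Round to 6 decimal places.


Answer: Gamma = 0.231897

Derivation:
d1 = -0.3805110343; d2 = -0.5205110343
phi(d1) = 0.3710817624; exp(-qT) = 1.0000000000; exp(-rT) = 0.9685065821
Gamma = exp(-qT) * phi(d1) / (S * sigma * sqrt(T)) = 1.0000000000 * 0.3710817624 / (11.4300 * 0.1400 * 1.0000000000) = 0.231897


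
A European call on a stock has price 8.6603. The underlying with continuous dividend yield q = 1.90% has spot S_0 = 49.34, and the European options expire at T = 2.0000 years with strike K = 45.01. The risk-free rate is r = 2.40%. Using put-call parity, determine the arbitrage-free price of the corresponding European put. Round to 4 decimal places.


Put-call parity: C - P = S_0 * exp(-qT) - K * exp(-rT).
S_0 * exp(-qT) = 49.3400 * 0.96271294 = 47.50025650
K * exp(-rT) = 45.0100 * 0.95313379 = 42.90055176
P = C - S*exp(-qT) + K*exp(-rT)
P = 8.6603 - 47.50025650 + 42.90055176 = 4.0606

Answer: Put price = 4.0606


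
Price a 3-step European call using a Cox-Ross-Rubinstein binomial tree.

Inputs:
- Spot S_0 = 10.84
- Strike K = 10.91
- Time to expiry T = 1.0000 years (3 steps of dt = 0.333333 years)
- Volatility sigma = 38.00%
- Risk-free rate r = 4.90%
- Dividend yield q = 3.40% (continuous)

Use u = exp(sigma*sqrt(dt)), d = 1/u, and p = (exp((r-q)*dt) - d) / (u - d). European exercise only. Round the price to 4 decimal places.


Answer: Price = V(0,0) = 1.7475

Derivation:
dt = T/N = 0.333333
u = exp(sigma*sqrt(dt)) = 1.245321; d = 1/u = 0.803006
p = (exp((r-q)*dt) - d) / (u - d) = 0.456703
Discount per step: exp(-r*dt) = 0.983799
Stock lattice S(k, i) with i counting down-moves:
  k=0: S(0,0) = 10.8400
  k=1: S(1,0) = 13.4993; S(1,1) = 8.7046
  k=2: S(2,0) = 16.8109; S(2,1) = 10.8400; S(2,2) = 6.9898
  k=3: S(3,0) = 20.9350; S(3,1) = 13.4993; S(3,2) = 8.7046; S(3,3) = 5.6129
Terminal payoffs V(N, i) = max(S_T - K, 0):
  V(3,0) = 10.024998; V(3,1) = 2.589277; V(3,2) = 0.000000; V(3,3) = 0.000000
Backward induction: V(k, i) = exp(-r*dt) * [p * V(k+1, i) + (1-p) * V(k+1, i+1)].
  V(2,0) = exp(-r*dt) * [p*10.024998 + (1-p)*2.589277] = 5.888230
  V(2,1) = exp(-r*dt) * [p*2.589277 + (1-p)*0.000000] = 1.163373
  V(2,2) = exp(-r*dt) * [p*0.000000 + (1-p)*0.000000] = 0.000000
  V(1,0) = exp(-r*dt) * [p*5.888230 + (1-p)*1.163373] = 3.267424
  V(1,1) = exp(-r*dt) * [p*1.163373 + (1-p)*0.000000] = 0.522708
  V(0,0) = exp(-r*dt) * [p*3.267424 + (1-p)*0.522708] = 1.747453


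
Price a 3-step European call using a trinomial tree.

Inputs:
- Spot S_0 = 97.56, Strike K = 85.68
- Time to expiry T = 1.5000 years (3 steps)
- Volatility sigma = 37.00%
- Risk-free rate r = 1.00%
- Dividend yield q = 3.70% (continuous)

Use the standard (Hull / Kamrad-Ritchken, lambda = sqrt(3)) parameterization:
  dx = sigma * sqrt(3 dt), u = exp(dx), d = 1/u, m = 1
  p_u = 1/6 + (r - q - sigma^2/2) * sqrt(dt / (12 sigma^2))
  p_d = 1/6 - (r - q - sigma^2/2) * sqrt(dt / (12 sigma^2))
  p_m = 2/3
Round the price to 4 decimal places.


dt = T/N = 0.500000; dx = sigma*sqrt(3*dt) = 0.453156
u = exp(dx) = 1.573269; d = 1/u = 0.635619
p_u = 0.114008, p_m = 0.666667, p_d = 0.219325
Discount per step: exp(-r*dt) = 0.995012
Stock lattice S(k, j) with j the centered position index:
  k=0: S(0,+0) = 97.5600
  k=1: S(1,-1) = 62.0110; S(1,+0) = 97.5600; S(1,+1) = 153.4881
  k=2: S(2,-2) = 39.4154; S(2,-1) = 62.0110; S(2,+0) = 97.5600; S(2,+1) = 153.4881; S(2,+2) = 241.4781
  k=3: S(3,-3) = 25.0532; S(3,-2) = 39.4154; S(3,-1) = 62.0110; S(3,+0) = 97.5600; S(3,+1) = 153.4881; S(3,+2) = 241.4781; S(3,+3) = 379.9100
Terminal payoffs V(N, j) = max(S_T - K, 0):
  V(3,-3) = 0.000000; V(3,-2) = 0.000000; V(3,-1) = 0.000000; V(3,+0) = 11.880000; V(3,+1) = 67.808121; V(3,+2) = 155.798098; V(3,+3) = 294.229999
Backward induction: V(k, j) = exp(-r*dt) * [p_u * V(k+1, j+1) + p_m * V(k+1, j) + p_d * V(k+1, j-1)]
  V(2,-2) = exp(-r*dt) * [p_u*0.000000 + p_m*0.000000 + p_d*0.000000] = 0.000000
  V(2,-1) = exp(-r*dt) * [p_u*11.880000 + p_m*0.000000 + p_d*0.000000] = 1.347662
  V(2,+0) = exp(-r*dt) * [p_u*67.808121 + p_m*11.880000 + p_d*0.000000] = 15.572621
  V(2,+1) = exp(-r*dt) * [p_u*155.798098 + p_m*67.808121 + p_d*11.880000] = 65.246203
  V(2,+2) = exp(-r*dt) * [p_u*294.229999 + p_m*155.798098 + p_d*67.808121] = 151.522536
  V(1,-1) = exp(-r*dt) * [p_u*15.572621 + p_m*1.347662 + p_d*0.000000] = 2.660511
  V(1,+0) = exp(-r*dt) * [p_u*65.246203 + p_m*15.572621 + p_d*1.347662] = 18.025569
  V(1,+1) = exp(-r*dt) * [p_u*151.522536 + p_m*65.246203 + p_d*15.572621] = 63.867603
  V(0,+0) = exp(-r*dt) * [p_u*63.867603 + p_m*18.025569 + p_d*2.660511] = 19.782829

Answer: Price = V(0,0) = 19.7828


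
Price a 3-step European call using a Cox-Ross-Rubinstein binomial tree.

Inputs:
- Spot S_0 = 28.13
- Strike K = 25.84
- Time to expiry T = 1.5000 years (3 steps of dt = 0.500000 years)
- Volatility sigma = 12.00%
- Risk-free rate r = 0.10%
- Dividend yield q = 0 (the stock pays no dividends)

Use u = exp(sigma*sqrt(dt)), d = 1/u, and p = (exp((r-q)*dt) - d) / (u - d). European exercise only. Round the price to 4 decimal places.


dt = T/N = 0.500000
u = exp(sigma*sqrt(dt)) = 1.088557; d = 1/u = 0.918647
p = (exp((r-q)*dt) - d) / (u - d) = 0.481743
Discount per step: exp(-r*dt) = 0.999500
Stock lattice S(k, i) with i counting down-moves:
  k=0: S(0,0) = 28.1300
  k=1: S(1,0) = 30.6211; S(1,1) = 25.8416
  k=2: S(2,0) = 33.3328; S(2,1) = 28.1300; S(2,2) = 23.7393
  k=3: S(3,0) = 36.2847; S(3,1) = 30.6211; S(3,2) = 25.8416; S(3,3) = 21.8080
Terminal payoffs V(N, i) = max(S_T - K, 0):
  V(3,0) = 10.444660; V(3,1) = 4.781104; V(3,2) = 0.001554; V(3,3) = 0.000000
Backward induction: V(k, i) = exp(-r*dt) * [p * V(k+1, i) + (1-p) * V(k+1, i+1)].
  V(2,0) = exp(-r*dt) * [p*10.444660 + (1-p)*4.781104] = 7.505729
  V(2,1) = exp(-r*dt) * [p*4.781104 + (1-p)*0.001554] = 2.302917
  V(2,2) = exp(-r*dt) * [p*0.001554 + (1-p)*0.000000] = 0.000748
  V(1,0) = exp(-r*dt) * [p*7.505729 + (1-p)*2.302917] = 4.806931
  V(1,1) = exp(-r*dt) * [p*2.302917 + (1-p)*0.000748] = 1.109247
  V(0,0) = exp(-r*dt) * [p*4.806931 + (1-p)*1.109247] = 2.889135

Answer: Price = V(0,0) = 2.8891


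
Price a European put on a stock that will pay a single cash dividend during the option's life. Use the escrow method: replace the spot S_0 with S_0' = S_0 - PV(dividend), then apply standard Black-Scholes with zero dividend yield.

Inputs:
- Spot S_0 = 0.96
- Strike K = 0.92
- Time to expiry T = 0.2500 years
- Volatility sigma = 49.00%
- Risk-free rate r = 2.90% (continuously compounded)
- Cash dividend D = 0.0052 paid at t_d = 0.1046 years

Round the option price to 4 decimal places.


PV(D) = D * exp(-r * t_d) = 0.0052 * 0.99697120 = 0.00518425
S_0' = S_0 - PV(D) = 0.9600 - 0.00518425 = 0.95481575
d1 = (ln(S_0'/K) + (r + sigma^2/2)*T) / (sigma*sqrt(T)) = 0.30370294
d2 = d1 - sigma*sqrt(T) = 0.05870294
exp(-rT) = 0.99277622
N(-d1) = 0.38067711; N(-d2) = 0.47659436
P = K * exp(-rT) * N(-d2) - S_0' * N(-d1) = 0.9200 * 0.99277622 * 0.47659436 - 0.95481575 * 0.38067711 = 0.0718

Answer: Price = 0.0718


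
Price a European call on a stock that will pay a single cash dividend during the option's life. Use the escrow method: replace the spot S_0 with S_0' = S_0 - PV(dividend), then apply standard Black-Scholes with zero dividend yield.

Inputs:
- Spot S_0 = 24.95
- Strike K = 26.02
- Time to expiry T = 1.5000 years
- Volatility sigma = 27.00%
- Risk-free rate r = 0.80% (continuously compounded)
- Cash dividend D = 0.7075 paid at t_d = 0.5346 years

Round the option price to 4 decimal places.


PV(D) = D * exp(-r * t_d) = 0.7075 * 0.99573233 = 0.70448063
S_0' = S_0 - PV(D) = 24.9500 - 0.70448063 = 24.24551937
d1 = (ln(S_0'/K) + (r + sigma^2/2)*T) / (sigma*sqrt(T)) = -0.01197117
d2 = d1 - sigma*sqrt(T) = -0.34265229
exp(-rT) = 0.98807171
N(d1) = 0.49522431; N(d2) = 0.36593003
C = S_0' * N(d1) - K * exp(-rT) * N(d2) = 24.24551937 * 0.49522431 - 26.0200 * 0.98807171 * 0.36593003 = 2.5990

Answer: Price = 2.5990


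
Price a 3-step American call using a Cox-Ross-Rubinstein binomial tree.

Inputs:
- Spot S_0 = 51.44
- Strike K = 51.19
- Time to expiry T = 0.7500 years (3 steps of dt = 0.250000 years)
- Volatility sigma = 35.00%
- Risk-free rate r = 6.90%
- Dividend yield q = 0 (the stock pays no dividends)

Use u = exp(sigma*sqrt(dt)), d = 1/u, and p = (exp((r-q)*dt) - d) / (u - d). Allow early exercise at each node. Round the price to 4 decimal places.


dt = T/N = 0.250000
u = exp(sigma*sqrt(dt)) = 1.191246; d = 1/u = 0.839457
p = (exp((r-q)*dt) - d) / (u - d) = 0.505822
Discount per step: exp(-r*dt) = 0.982898
Stock lattice S(k, i) with i counting down-moves:
  k=0: S(0,0) = 51.4400
  k=1: S(1,0) = 61.2777; S(1,1) = 43.1817
  k=2: S(2,0) = 72.9968; S(2,1) = 51.4400; S(2,2) = 36.2492
  k=3: S(3,0) = 86.9572; S(3,1) = 61.2777; S(3,2) = 43.1817; S(3,3) = 30.4296
Terminal payoffs V(N, i) = max(S_T - K, 0):
  V(3,0) = 35.767203; V(3,1) = 10.087705; V(3,2) = 0.000000; V(3,3) = 0.000000
Backward induction: V(k, i) = exp(-r*dt) * [p * V(k+1, i) + (1-p) * V(k+1, i+1)]; then take max(V_cont, immediate exercise) for American.
  V(2,0) = exp(-r*dt) * [p*35.767203 + (1-p)*10.087705] = 22.682290; exercise = 21.806835; V(2,0) = max -> 22.682290
  V(2,1) = exp(-r*dt) * [p*10.087705 + (1-p)*0.000000] = 5.015316; exercise = 0.250000; V(2,1) = max -> 5.015316
  V(2,2) = exp(-r*dt) * [p*0.000000 + (1-p)*0.000000] = 0.000000; exercise = 0.000000; V(2,2) = max -> 0.000000
  V(1,0) = exp(-r*dt) * [p*22.682290 + (1-p)*5.015316] = 13.713053; exercise = 10.087705; V(1,0) = max -> 13.713053
  V(1,1) = exp(-r*dt) * [p*5.015316 + (1-p)*0.000000] = 2.493470; exercise = 0.000000; V(1,1) = max -> 2.493470
  V(0,0) = exp(-r*dt) * [p*13.713053 + (1-p)*2.493470] = 8.028879; exercise = 0.250000; V(0,0) = max -> 8.028879

Answer: Price = V(0,0) = 8.0289


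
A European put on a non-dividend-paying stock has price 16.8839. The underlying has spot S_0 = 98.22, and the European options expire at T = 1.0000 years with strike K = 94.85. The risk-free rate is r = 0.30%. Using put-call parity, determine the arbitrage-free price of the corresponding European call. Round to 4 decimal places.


Answer: Call price = 20.5380

Derivation:
Put-call parity: C - P = S_0 * exp(-qT) - K * exp(-rT).
S_0 * exp(-qT) = 98.2200 * 1.00000000 = 98.22000000
K * exp(-rT) = 94.8500 * 0.99700450 = 94.56587640
C = P + S*exp(-qT) - K*exp(-rT)
C = 16.8839 + 98.22000000 - 94.56587640 = 20.5380


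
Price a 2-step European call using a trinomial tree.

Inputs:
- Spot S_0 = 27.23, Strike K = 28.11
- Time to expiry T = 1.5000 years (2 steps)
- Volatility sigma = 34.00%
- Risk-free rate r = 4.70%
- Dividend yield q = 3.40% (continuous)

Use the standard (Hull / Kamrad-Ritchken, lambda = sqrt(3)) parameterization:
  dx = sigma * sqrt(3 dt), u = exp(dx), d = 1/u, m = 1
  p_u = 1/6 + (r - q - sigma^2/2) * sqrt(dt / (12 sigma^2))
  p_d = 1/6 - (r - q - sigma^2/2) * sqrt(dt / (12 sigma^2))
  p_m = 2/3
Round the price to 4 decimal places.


dt = T/N = 0.750000; dx = sigma*sqrt(3*dt) = 0.510000
u = exp(dx) = 1.665291; d = 1/u = 0.600496
p_u = 0.133725, p_m = 0.666667, p_d = 0.199608
Discount per step: exp(-r*dt) = 0.965364
Stock lattice S(k, j) with j the centered position index:
  k=0: S(0,+0) = 27.2300
  k=1: S(1,-1) = 16.3515; S(1,+0) = 27.2300; S(1,+1) = 45.3459
  k=2: S(2,-2) = 9.8190; S(2,-1) = 16.3515; S(2,+0) = 27.2300; S(2,+1) = 45.3459; S(2,+2) = 75.5141
Terminal payoffs V(N, j) = max(S_T - K, 0):
  V(2,-2) = 0.000000; V(2,-1) = 0.000000; V(2,+0) = 0.000000; V(2,+1) = 17.235879; V(2,+2) = 47.404093
Backward induction: V(k, j) = exp(-r*dt) * [p_u * V(k+1, j+1) + p_m * V(k+1, j) + p_d * V(k+1, j-1)]
  V(1,-1) = exp(-r*dt) * [p_u*0.000000 + p_m*0.000000 + p_d*0.000000] = 0.000000
  V(1,+0) = exp(-r*dt) * [p_u*17.235879 + p_m*0.000000 + p_d*0.000000] = 2.225045
  V(1,+1) = exp(-r*dt) * [p_u*47.404093 + p_m*17.235879 + p_d*0.000000] = 17.212172
  V(0,+0) = exp(-r*dt) * [p_u*17.212172 + p_m*2.225045 + p_d*0.000000] = 3.653970

Answer: Price = V(0,0) = 3.6540


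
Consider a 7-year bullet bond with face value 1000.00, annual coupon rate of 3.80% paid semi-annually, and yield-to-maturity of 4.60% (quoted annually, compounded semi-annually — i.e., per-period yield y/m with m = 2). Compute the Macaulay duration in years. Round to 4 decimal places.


Coupon per period c = face * coupon_rate / m = 19.000000
Periods per year m = 2; per-period yield y/m = 0.023000
Number of cashflows N = 14
Cashflows (t years, CF_t, discount factor 1/(1+y/m)^(m*t), PV):
  t = 0.5000: CF_t = 19.000000, DF = 0.977517, PV = 18.572825
  t = 1.0000: CF_t = 19.000000, DF = 0.955540, PV = 18.155254
  t = 1.5000: CF_t = 19.000000, DF = 0.934056, PV = 17.747072
  t = 2.0000: CF_t = 19.000000, DF = 0.913056, PV = 17.348066
  t = 2.5000: CF_t = 19.000000, DF = 0.892528, PV = 16.958031
  t = 3.0000: CF_t = 19.000000, DF = 0.872461, PV = 16.576766
  t = 3.5000: CF_t = 19.000000, DF = 0.852846, PV = 16.204072
  t = 4.0000: CF_t = 19.000000, DF = 0.833671, PV = 15.839758
  t = 4.5000: CF_t = 19.000000, DF = 0.814928, PV = 15.483634
  t = 5.0000: CF_t = 19.000000, DF = 0.796606, PV = 15.135517
  t = 5.5000: CF_t = 19.000000, DF = 0.778696, PV = 14.795227
  t = 6.0000: CF_t = 19.000000, DF = 0.761189, PV = 14.462587
  t = 6.5000: CF_t = 19.000000, DF = 0.744075, PV = 14.137427
  t = 7.0000: CF_t = 1019.000000, DF = 0.727346, PV = 741.165699
Price P = sum_t PV_t = 952.581934
Macaulay numerator sum_t t * PV_t:
  t * PV_t at t = 0.5000: 9.286413
  t * PV_t at t = 1.0000: 18.155254
  t * PV_t at t = 1.5000: 26.620607
  t * PV_t at t = 2.0000: 34.696132
  t * PV_t at t = 2.5000: 42.395078
  t * PV_t at t = 3.0000: 49.730297
  t * PV_t at t = 3.5000: 56.714252
  t * PV_t at t = 4.0000: 63.359030
  t * PV_t at t = 4.5000: 69.676353
  t * PV_t at t = 5.0000: 75.677586
  t * PV_t at t = 5.5000: 81.373748
  t * PV_t at t = 6.0000: 86.775524
  t * PV_t at t = 6.5000: 91.893273
  t * PV_t at t = 7.0000: 5188.159893
Macaulay duration D = (sum_t t * PV_t) / P = 5894.513441 / 952.581934 = 6.187933

Answer: Macaulay duration = 6.1879 years
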